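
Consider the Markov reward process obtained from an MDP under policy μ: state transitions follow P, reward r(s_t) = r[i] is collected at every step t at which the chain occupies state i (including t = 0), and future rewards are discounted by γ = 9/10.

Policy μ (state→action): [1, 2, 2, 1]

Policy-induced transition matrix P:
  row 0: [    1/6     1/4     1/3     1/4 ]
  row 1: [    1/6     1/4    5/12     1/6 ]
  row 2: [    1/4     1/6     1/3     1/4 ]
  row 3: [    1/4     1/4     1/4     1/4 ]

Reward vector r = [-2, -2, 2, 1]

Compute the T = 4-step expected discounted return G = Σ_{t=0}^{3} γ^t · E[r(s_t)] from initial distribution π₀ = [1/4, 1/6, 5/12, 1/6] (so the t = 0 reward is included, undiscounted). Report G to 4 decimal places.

G = 0.2403

t=0: π = [0.2500, 0.1667, 0.4167, 0.1667], E[r] = 0.1667, γ^t·E[r] = 0.166667, running G = 0.166667
t=1: π = [0.2153, 0.2153, 0.3333, 0.2361], E[r] = 0.0417, γ^t·E[r] = 0.037500, running G = 0.204167
t=2: π = [0.2141, 0.2222, 0.3316, 0.2321], E[r] = 0.0226, γ^t·E[r] = 0.018281, running G = 0.222448
t=3: π = [0.2136, 0.2224, 0.3325, 0.2315], E[r] = 0.0245, γ^t·E[r] = 0.017859, running G = 0.240307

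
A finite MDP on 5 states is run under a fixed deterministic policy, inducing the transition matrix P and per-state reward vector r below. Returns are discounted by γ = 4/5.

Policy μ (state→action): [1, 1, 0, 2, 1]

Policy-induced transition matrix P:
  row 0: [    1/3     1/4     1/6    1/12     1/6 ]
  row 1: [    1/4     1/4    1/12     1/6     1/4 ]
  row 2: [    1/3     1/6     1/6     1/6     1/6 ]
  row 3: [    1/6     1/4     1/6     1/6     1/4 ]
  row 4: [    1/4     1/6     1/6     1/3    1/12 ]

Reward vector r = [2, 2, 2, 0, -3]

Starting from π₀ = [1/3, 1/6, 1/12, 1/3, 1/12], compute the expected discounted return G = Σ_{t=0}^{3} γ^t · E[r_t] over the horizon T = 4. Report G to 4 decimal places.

t=0: π = [0.3333, 0.1667, 0.0833, 0.3333, 0.0833], E[r] = 0.9167, γ^t·E[r] = 0.916667, running G = 0.916667
t=1: π = [0.2569, 0.2361, 0.1528, 0.1528, 0.2014], E[r] = 0.6875, γ^t·E[r] = 0.550000, running G = 1.466667
t=2: π = [0.2714, 0.2205, 0.1470, 0.1788, 0.1823], E[r] = 0.7309, γ^t·E[r] = 0.467778, running G = 1.934444
t=3: π = [0.2700, 0.2226, 0.1483, 0.1744, 0.1848], E[r] = 0.7274, γ^t·E[r] = 0.372420, running G = 2.306864

G = 2.3069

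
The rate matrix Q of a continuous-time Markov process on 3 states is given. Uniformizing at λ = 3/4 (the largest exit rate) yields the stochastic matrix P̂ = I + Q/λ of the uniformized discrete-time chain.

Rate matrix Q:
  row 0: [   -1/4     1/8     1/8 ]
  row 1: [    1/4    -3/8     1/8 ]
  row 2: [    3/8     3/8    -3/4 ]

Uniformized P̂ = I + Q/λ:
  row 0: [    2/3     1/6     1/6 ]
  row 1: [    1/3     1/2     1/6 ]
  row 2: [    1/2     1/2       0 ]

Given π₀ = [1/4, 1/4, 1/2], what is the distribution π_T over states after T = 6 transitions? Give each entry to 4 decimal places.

t=0: π = [0.2500, 0.2500, 0.5000]
t=1: π = [0.5000, 0.4167, 0.0833]
t=2: π = [0.5139, 0.3333, 0.1528]
t=3: π = [0.5301, 0.3287, 0.1412]
t=4: π = [0.5336, 0.3233, 0.1431]
t=5: π = [0.5350, 0.3221, 0.1428]
t=6: π = [0.5355, 0.3217, 0.1429]

π = [0.5355, 0.3217, 0.1429]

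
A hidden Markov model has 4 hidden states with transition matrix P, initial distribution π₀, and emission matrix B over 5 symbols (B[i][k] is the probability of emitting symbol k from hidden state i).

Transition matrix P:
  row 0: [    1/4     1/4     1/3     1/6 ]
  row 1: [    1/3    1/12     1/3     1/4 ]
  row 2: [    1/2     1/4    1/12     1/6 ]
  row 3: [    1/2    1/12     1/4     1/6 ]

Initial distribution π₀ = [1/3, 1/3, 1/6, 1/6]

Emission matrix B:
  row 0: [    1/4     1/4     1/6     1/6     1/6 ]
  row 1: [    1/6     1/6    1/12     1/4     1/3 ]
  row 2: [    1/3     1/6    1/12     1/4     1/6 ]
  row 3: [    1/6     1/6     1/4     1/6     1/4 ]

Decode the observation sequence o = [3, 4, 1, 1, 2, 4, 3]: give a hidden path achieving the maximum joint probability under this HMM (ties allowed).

path = [1, 3, 0, 2, 0, 1, 2]

t=0: δ = [5.556e-02, 8.333e-02, 4.167e-02, 2.778e-02]  (obs o_0=3)
t=1: δ = [4.630e-03, 4.630e-03, 4.630e-03, 5.208e-03]  ψ = [1, 0, 1, 1]  (obs o_1=4)
t=2: δ = [6.510e-04, 1.929e-04, 2.572e-04, 1.929e-04]  ψ = [3, 0, 0, 1]  (obs o_2=1)
t=3: δ = [4.069e-05, 2.713e-05, 3.617e-05, 1.808e-05]  ψ = [0, 0, 0, 0]  (obs o_3=1)
t=4: δ = [3.014e-06, 8.477e-07, 1.130e-06, 1.695e-06]  ψ = [2, 0, 0, 0]  (obs o_4=2)
t=5: δ = [1.413e-07, 2.512e-07, 1.674e-07, 1.256e-07]  ψ = [3, 0, 0, 0]  (obs o_5=4)
t=6: δ = [1.395e-08, 1.047e-08, 2.093e-08, 1.047e-08]  ψ = [1, 2, 1, 1]  (obs o_6=3)
backtrack: best end state = 2; path = [1, 3, 0, 2, 0, 1, 2]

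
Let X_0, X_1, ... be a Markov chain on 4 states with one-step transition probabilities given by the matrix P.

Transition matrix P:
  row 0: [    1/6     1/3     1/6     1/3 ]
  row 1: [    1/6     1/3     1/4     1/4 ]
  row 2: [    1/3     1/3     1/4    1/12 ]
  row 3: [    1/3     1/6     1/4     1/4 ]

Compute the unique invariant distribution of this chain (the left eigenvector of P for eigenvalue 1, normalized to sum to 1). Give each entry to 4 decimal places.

π = [0.2436, 0.2947, 0.2297, 0.2320]

Balance equations π_j = Σ_i π_i·P[i][j]:
  π_0 = 1/6·π_0 + 1/6·π_1 + 1/3·π_2 + 1/3·π_3
  π_1 = 1/3·π_0 + 1/3·π_1 + 1/3·π_2 + 1/6·π_3
  π_2 = 1/6·π_0 + 1/4·π_1 + 1/4·π_2 + 1/4·π_3
  normalize: π_0 + π_1 + π_2 + π_3 = 1
Solving the linear system gives exactly π = [105/431, 127/431, 99/431, 100/431].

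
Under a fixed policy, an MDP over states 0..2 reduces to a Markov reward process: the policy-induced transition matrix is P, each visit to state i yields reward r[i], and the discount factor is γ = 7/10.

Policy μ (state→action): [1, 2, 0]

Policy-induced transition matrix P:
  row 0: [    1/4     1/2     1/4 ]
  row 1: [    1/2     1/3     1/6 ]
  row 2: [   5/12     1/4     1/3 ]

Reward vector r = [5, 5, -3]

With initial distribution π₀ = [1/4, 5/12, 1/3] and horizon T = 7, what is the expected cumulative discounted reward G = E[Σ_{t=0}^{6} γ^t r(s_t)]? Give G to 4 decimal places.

G = 8.6633

t=0: π = [0.2500, 0.4167, 0.3333], E[r] = 2.3333, γ^t·E[r] = 2.333333, running G = 2.333333
t=1: π = [0.4097, 0.3472, 0.2431], E[r] = 3.0556, γ^t·E[r] = 2.138889, running G = 4.472222
t=2: π = [0.3773, 0.3814, 0.2413], E[r] = 3.0694, γ^t·E[r] = 1.504028, running G = 5.976250
t=3: π = [0.3856, 0.3761, 0.2383], E[r] = 3.0934, γ^t·E[r] = 1.061024, running G = 7.037274
t=4: π = [0.3837, 0.3777, 0.2385], E[r] = 3.0919, γ^t·E[r] = 0.742354, running G = 7.779628
t=5: π = [0.3842, 0.3774, 0.2384], E[r] = 3.0928, γ^t·E[r] = 0.519809, running G = 8.299436
t=6: π = [0.3841, 0.3775, 0.2384], E[r] = 3.0927, γ^t·E[r] = 0.363850, running G = 8.663287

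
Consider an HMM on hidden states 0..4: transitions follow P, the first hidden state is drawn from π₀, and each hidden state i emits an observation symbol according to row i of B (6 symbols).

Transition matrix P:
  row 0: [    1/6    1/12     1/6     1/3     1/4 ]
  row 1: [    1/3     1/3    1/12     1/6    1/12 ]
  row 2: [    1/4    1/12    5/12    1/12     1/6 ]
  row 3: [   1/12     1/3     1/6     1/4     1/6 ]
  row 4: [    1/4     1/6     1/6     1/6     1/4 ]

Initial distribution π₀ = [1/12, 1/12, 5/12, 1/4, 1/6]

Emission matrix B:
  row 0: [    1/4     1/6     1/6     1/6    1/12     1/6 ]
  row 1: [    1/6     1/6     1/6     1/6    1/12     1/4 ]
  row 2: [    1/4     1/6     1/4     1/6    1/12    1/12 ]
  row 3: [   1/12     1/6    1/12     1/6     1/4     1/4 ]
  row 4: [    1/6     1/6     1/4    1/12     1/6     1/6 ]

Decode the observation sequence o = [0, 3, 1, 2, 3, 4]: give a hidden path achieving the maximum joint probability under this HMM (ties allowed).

t=0: δ = [2.083e-02, 1.389e-02, 1.042e-01, 2.083e-02, 2.778e-02]  (obs o_0=0)
t=1: δ = [4.340e-03, 1.447e-03, 7.234e-03, 1.447e-03, 1.447e-03]  ψ = [2, 2, 2, 2, 2]  (obs o_1=3)
t=2: δ = [3.014e-04, 1.005e-04, 5.023e-04, 2.411e-04, 2.009e-04]  ψ = [2, 2, 2, 0, 2]  (obs o_2=1)
t=3: δ = [2.093e-05, 1.340e-05, 5.233e-05, 8.372e-06, 2.093e-05]  ψ = [2, 3, 2, 0, 2]  (obs o_3=2)
t=4: δ = [2.180e-06, 7.442e-07, 3.634e-06, 1.163e-06, 7.268e-07]  ψ = [2, 1, 2, 0, 2]  (obs o_4=3)
t=5: δ = [7.571e-08, 3.230e-08, 1.262e-07, 1.817e-07, 1.009e-07]  ψ = [2, 3, 2, 0, 2]  (obs o_5=4)
backtrack: best end state = 3; path = [2, 2, 2, 2, 0, 3]

path = [2, 2, 2, 2, 0, 3]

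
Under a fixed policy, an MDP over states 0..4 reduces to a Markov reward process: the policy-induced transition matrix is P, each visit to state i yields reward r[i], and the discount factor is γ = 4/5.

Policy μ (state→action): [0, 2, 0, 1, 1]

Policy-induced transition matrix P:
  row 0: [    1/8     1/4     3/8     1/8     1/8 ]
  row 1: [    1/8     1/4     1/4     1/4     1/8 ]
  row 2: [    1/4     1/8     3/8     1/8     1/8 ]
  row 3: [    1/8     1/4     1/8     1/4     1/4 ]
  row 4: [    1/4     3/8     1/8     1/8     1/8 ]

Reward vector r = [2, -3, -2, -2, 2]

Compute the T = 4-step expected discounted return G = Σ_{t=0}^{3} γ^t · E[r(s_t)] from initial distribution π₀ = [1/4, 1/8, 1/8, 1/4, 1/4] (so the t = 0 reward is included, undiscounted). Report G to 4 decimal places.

G = -1.9840

t=0: π = [0.2500, 0.1250, 0.1250, 0.2500, 0.2500], E[r] = -0.1250, γ^t·E[r] = -0.125000, running G = -0.125000
t=1: π = [0.1719, 0.2656, 0.2344, 0.1719, 0.1563], E[r] = -0.9531, γ^t·E[r] = -0.762500, running G = -0.887500
t=2: π = [0.1738, 0.2402, 0.2598, 0.1797, 0.1465], E[r] = -0.9590, γ^t·E[r] = -0.613750, running G = -1.501250
t=3: π = [0.1758, 0.2358, 0.2634, 0.1775, 0.1475], E[r] = -0.9429, γ^t·E[r] = -0.482750, running G = -1.984000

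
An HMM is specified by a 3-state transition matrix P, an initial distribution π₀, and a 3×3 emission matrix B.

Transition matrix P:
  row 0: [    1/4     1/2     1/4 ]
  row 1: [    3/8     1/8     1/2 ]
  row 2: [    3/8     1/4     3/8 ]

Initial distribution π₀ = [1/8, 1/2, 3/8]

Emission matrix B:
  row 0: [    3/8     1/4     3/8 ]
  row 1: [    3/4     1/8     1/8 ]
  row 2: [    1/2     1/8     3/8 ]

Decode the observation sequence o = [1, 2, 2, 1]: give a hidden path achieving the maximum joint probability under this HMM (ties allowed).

t=0: δ = [3.125e-02, 6.250e-02, 4.688e-02]  (obs o_0=1)
t=1: δ = [8.789e-03, 1.953e-03, 1.172e-02]  ψ = [1, 0, 1]  (obs o_1=2)
t=2: δ = [1.648e-03, 5.493e-04, 1.648e-03]  ψ = [2, 0, 2]  (obs o_2=2)
t=3: δ = [1.545e-04, 1.030e-04, 7.725e-05]  ψ = [2, 0, 2]  (obs o_3=1)
backtrack: best end state = 0; path = [1, 2, 2, 0]

path = [1, 2, 2, 0]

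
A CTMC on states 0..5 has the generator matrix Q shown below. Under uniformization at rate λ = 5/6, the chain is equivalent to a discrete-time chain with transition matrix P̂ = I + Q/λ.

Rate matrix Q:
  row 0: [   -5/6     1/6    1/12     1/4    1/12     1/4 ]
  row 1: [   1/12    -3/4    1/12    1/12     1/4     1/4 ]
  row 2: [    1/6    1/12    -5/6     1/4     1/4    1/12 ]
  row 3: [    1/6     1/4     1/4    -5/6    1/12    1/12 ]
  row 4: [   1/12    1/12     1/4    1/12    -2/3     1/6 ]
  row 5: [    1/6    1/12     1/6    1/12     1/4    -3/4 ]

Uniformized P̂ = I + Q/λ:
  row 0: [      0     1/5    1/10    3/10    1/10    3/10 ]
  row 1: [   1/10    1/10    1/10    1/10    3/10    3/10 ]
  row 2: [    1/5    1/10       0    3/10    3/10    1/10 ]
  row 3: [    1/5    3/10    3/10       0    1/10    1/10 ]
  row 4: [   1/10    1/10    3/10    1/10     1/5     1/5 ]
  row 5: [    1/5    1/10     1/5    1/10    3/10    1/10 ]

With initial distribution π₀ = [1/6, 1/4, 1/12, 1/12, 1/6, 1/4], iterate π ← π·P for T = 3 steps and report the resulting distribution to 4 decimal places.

π = [0.1359, 0.1427, 0.1732, 0.1489, 0.2212, 0.1782]

t=0: π = [0.1667, 0.2500, 0.0833, 0.0833, 0.1667, 0.2500]
t=1: π = [0.1250, 0.1333, 0.1667, 0.1417, 0.2333, 0.2000]
t=2: π = [0.1383, 0.1408, 0.1783, 0.1442, 0.2233, 0.1750]
t=3: π = [0.1359, 0.1427, 0.1732, 0.1489, 0.2212, 0.1782]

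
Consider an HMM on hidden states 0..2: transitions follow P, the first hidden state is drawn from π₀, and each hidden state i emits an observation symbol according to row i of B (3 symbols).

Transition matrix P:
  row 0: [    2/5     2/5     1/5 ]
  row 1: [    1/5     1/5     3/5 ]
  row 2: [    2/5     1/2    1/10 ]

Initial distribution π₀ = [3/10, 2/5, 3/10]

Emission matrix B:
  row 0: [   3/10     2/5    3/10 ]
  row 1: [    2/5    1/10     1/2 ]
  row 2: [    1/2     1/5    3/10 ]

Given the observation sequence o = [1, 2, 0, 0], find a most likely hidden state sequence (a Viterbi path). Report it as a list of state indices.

path = [0, 1, 2, 1]

t=0: δ = [1.200e-01, 4.000e-02, 6.000e-02]  (obs o_0=1)
t=1: δ = [1.440e-02, 2.400e-02, 7.200e-03]  ψ = [0, 0, 0]  (obs o_1=2)
t=2: δ = [1.728e-03, 2.304e-03, 7.200e-03]  ψ = [0, 0, 1]  (obs o_2=0)
t=3: δ = [8.640e-04, 1.440e-03, 6.912e-04]  ψ = [2, 2, 1]  (obs o_3=0)
backtrack: best end state = 1; path = [0, 1, 2, 1]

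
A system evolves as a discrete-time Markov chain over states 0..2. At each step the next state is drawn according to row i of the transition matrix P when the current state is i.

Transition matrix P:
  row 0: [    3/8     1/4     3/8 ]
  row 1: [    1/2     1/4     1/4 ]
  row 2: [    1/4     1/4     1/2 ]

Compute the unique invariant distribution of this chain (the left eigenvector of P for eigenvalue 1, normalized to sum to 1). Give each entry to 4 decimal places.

Balance equations π_j = Σ_i π_i·P[i][j]:
  π_0 = 3/8·π_0 + 1/2·π_1 + 1/4·π_2
  π_1 = 1/4·π_0 + 1/4·π_1 + 1/4·π_2
  normalize: π_0 + π_1 + π_2 = 1
Solving the linear system gives exactly π = [5/14, 1/4, 11/28].

π = [0.3571, 0.2500, 0.3929]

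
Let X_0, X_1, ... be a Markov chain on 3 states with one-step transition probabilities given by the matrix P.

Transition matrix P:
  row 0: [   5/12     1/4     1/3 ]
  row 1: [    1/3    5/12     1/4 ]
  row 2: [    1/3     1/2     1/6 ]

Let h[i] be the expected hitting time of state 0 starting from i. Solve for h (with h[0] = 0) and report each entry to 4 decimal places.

h = [0.0000, 3.0000, 3.0000]

First-step conditioning: h[0] = 0; for i ≠ 0, h[i] = 1 + Σ_k P[i][k]·h[k].
  h[1] = 1 + 5/12·h[1] + 1/4·h[2]
  h[2] = 1 + 1/2·h[1] + 1/6·h[2]
Solving the 2×2 linear system over states ≠ 0 gives exactly h = [0, 3, 3] (h[0] = 0 is the target).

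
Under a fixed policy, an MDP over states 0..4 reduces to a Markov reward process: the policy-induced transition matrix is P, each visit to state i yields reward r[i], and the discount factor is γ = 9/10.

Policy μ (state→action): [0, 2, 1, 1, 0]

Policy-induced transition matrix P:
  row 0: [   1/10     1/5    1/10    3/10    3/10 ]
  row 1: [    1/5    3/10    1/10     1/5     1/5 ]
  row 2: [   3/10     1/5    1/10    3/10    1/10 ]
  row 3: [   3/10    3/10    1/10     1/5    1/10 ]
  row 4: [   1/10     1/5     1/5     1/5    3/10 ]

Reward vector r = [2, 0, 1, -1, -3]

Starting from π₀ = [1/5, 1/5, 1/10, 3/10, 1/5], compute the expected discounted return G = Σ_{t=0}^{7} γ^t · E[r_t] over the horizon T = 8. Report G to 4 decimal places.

G = -1.9522

t=0: π = [0.2000, 0.2000, 0.1000, 0.3000, 0.2000], E[r] = -0.4000, γ^t·E[r] = -0.400000, running G = -0.400000
t=1: π = [0.2000, 0.2500, 0.1200, 0.2300, 0.2000], E[r] = -0.3100, γ^t·E[r] = -0.279000, running G = -0.679000
t=2: π = [0.1950, 0.2480, 0.1200, 0.2320, 0.2050], E[r] = -0.3370, γ^t·E[r] = -0.272970, running G = -0.951970
t=3: π = [0.1952, 0.2480, 0.1205, 0.2315, 0.2048], E[r] = -0.3350, γ^t·E[r] = -0.244215, running G = -1.196185
t=4: π = [0.1952, 0.2480, 0.1205, 0.2316, 0.2048], E[r] = -0.3351, γ^t·E[r] = -0.219853, running G = -1.416038
t=5: π = [0.1952, 0.2480, 0.1205, 0.2316, 0.2048], E[r] = -0.3351, γ^t·E[r] = -0.197851, running G = -1.613889
t=6: π = [0.1952, 0.2480, 0.1205, 0.2316, 0.2048], E[r] = -0.3351, γ^t·E[r] = -0.178067, running G = -1.791956
t=7: π = [0.1952, 0.2480, 0.1205, 0.2316, 0.2048], E[r] = -0.3351, γ^t·E[r] = -0.160261, running G = -1.952217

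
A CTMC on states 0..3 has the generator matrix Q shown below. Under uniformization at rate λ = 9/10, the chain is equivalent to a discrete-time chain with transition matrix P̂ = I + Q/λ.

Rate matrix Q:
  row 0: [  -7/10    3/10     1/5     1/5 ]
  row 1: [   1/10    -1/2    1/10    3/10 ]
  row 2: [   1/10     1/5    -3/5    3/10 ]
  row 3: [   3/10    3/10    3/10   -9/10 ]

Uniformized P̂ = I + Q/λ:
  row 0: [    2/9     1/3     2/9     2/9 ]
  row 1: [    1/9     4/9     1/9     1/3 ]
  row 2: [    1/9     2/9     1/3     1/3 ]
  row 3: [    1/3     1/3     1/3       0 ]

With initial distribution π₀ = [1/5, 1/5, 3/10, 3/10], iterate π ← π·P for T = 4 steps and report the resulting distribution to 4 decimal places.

t=0: π = [0.2000, 0.2000, 0.3000, 0.3000]
t=1: π = [0.2000, 0.3222, 0.2667, 0.2111]
t=2: π = [0.1802, 0.3395, 0.2395, 0.2407]
t=3: π = [0.1846, 0.3444, 0.2379, 0.2331]
t=4: π = [0.1834, 0.3452, 0.2363, 0.2351]

π = [0.1834, 0.3452, 0.2363, 0.2351]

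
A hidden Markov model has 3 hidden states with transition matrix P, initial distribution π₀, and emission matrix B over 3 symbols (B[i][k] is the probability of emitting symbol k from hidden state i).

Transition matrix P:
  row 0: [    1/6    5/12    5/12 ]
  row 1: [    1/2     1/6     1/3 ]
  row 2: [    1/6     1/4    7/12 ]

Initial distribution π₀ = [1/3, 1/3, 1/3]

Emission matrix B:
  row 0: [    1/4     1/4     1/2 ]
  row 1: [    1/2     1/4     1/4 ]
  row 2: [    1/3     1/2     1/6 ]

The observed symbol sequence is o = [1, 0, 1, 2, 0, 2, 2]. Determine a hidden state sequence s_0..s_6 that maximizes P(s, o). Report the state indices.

t=0: δ = [8.333e-02, 8.333e-02, 1.667e-01]  (obs o_0=1)
t=1: δ = [1.042e-02, 2.083e-02, 3.241e-02]  ψ = [1, 2, 2]  (obs o_1=0)
t=2: δ = [2.604e-03, 2.025e-03, 9.452e-03]  ψ = [1, 2, 2]  (obs o_2=1)
t=3: δ = [7.877e-04, 5.908e-04, 9.190e-04]  ψ = [2, 2, 2]  (obs o_3=2)
t=4: δ = [7.385e-05, 1.641e-04, 1.787e-04]  ψ = [1, 0, 2]  (obs o_4=0)
t=5: δ = [4.103e-05, 1.117e-05, 1.737e-05]  ψ = [1, 2, 2]  (obs o_5=2)
t=6: δ = [3.419e-06, 4.273e-06, 2.849e-06]  ψ = [0, 0, 0]  (obs o_6=2)
backtrack: best end state = 1; path = [2, 2, 2, 0, 1, 0, 1]

path = [2, 2, 2, 0, 1, 0, 1]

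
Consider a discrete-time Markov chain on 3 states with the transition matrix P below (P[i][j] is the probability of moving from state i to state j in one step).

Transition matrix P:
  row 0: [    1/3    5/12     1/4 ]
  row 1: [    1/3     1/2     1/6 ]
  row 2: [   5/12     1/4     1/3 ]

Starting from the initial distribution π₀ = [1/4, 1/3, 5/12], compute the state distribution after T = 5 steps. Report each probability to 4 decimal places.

π = [0.3530, 0.4117, 0.2353]

t=0: π = [0.2500, 0.3333, 0.4167]
t=1: π = [0.3681, 0.3750, 0.2569]
t=2: π = [0.3547, 0.4051, 0.2402]
t=3: π = [0.3533, 0.4104, 0.2363]
t=4: π = [0.3530, 0.4115, 0.2355]
t=5: π = [0.3530, 0.4117, 0.2353]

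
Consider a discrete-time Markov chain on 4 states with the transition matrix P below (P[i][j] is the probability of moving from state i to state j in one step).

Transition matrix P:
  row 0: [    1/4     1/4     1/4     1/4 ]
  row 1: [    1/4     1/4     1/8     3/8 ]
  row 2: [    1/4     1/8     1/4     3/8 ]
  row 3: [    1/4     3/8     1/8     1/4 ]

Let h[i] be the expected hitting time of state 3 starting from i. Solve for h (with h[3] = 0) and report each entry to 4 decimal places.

h = [3.2727, 2.9091, 2.9091, 0.0000]

First-step conditioning: h[3] = 0; for i ≠ 3, h[i] = 1 + Σ_k P[i][k]·h[k].
  h[0] = 1 + 1/4·h[0] + 1/4·h[1] + 1/4·h[2]
  h[1] = 1 + 1/4·h[0] + 1/4·h[1] + 1/8·h[2]
  h[2] = 1 + 1/4·h[0] + 1/8·h[1] + 1/4·h[2]
Solving the 3×3 linear system over states ≠ 3 gives exactly h = [36/11, 32/11, 32/11, 0] (h[3] = 0 is the target).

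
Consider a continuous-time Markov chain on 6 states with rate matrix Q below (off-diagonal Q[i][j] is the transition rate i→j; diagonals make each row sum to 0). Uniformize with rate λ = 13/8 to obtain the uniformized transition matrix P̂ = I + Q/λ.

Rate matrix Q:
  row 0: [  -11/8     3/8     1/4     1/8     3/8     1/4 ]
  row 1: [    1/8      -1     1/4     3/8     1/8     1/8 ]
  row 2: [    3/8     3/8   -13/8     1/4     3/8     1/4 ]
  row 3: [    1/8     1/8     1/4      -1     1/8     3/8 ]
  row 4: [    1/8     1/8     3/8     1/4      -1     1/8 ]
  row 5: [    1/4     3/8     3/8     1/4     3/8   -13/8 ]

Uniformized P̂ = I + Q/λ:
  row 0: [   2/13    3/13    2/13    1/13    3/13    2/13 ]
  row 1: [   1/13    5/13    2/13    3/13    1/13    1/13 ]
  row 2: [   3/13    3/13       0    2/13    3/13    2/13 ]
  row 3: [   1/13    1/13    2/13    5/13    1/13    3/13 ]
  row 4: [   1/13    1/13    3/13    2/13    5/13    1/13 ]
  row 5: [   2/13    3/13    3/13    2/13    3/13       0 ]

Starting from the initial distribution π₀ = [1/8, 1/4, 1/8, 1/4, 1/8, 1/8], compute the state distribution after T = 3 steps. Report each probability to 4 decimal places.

t=0: π = [0.1250, 0.2500, 0.1250, 0.2500, 0.1250, 0.1250]
t=1: π = [0.1154, 0.2115, 0.1538, 0.2212, 0.1731, 0.1250]
t=2: π = [0.1191, 0.2027, 0.1531, 0.2123, 0.1908, 0.1220]
t=3: π = [0.1190, 0.1999, 0.1544, 0.2093, 0.1963, 0.1211]

π = [0.1190, 0.1999, 0.1544, 0.2093, 0.1963, 0.1211]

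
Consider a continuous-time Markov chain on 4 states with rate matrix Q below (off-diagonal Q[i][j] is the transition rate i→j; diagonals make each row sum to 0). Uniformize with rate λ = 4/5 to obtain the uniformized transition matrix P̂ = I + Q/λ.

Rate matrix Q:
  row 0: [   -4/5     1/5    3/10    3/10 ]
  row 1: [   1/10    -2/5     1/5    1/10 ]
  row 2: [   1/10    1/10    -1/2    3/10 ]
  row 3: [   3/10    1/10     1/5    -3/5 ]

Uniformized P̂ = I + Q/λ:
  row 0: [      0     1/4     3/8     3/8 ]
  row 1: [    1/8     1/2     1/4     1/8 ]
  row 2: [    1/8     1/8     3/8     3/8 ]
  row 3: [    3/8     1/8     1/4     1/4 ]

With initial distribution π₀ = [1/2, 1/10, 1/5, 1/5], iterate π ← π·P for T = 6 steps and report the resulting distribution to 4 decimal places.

t=0: π = [0.5000, 0.1000, 0.2000, 0.2000]
t=1: π = [0.1125, 0.2250, 0.3375, 0.3250]
t=2: π = [0.1922, 0.2234, 0.3063, 0.2781]
t=3: π = [0.1705, 0.2328, 0.3123, 0.2844]
t=4: π = [0.1748, 0.2336, 0.3104, 0.2813]
t=5: π = [0.1735, 0.2345, 0.3106, 0.2814]
t=6: π = [0.1737, 0.2346, 0.3105, 0.2812]

π = [0.1737, 0.2346, 0.3105, 0.2812]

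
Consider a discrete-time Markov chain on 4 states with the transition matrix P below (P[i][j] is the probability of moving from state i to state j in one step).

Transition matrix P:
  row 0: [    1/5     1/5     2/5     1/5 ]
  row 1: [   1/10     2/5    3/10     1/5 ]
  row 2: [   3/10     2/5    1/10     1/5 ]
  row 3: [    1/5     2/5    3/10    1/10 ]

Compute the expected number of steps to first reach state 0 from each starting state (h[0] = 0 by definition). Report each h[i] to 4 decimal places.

h = [0.0000, 5.9459, 4.9550, 5.4054]

First-step conditioning: h[0] = 0; for i ≠ 0, h[i] = 1 + Σ_k P[i][k]·h[k].
  h[1] = 1 + 2/5·h[1] + 3/10·h[2] + 1/5·h[3]
  h[2] = 1 + 2/5·h[1] + 1/10·h[2] + 1/5·h[3]
  h[3] = 1 + 2/5·h[1] + 3/10·h[2] + 1/10·h[3]
Solving the 3×3 linear system over states ≠ 0 gives exactly h = [0, 220/37, 550/111, 200/37] (h[0] = 0 is the target).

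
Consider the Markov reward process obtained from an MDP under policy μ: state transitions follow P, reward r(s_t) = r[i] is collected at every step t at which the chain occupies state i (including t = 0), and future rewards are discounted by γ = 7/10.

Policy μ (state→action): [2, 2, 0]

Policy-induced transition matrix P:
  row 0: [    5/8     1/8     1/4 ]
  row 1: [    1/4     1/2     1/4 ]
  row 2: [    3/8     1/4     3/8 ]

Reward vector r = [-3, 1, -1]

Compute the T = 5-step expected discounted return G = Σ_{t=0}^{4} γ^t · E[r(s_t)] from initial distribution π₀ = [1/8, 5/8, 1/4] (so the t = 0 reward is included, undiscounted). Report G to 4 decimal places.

G = -1.9864

t=0: π = [0.1250, 0.6250, 0.2500], E[r] = 0.0000, γ^t·E[r] = 0.000000, running G = 0.000000
t=1: π = [0.3281, 0.3906, 0.2813], E[r] = -0.8750, γ^t·E[r] = -0.612500, running G = -0.612500
t=2: π = [0.4082, 0.3066, 0.2852], E[r] = -1.2031, γ^t·E[r] = -0.589531, running G = -1.202031
t=3: π = [0.4387, 0.2756, 0.2856], E[r] = -1.3262, γ^t·E[r] = -0.454877, running G = -1.656908
t=4: π = [0.4502, 0.2641, 0.2857], E[r] = -1.3723, γ^t·E[r] = -0.329493, running G = -1.986401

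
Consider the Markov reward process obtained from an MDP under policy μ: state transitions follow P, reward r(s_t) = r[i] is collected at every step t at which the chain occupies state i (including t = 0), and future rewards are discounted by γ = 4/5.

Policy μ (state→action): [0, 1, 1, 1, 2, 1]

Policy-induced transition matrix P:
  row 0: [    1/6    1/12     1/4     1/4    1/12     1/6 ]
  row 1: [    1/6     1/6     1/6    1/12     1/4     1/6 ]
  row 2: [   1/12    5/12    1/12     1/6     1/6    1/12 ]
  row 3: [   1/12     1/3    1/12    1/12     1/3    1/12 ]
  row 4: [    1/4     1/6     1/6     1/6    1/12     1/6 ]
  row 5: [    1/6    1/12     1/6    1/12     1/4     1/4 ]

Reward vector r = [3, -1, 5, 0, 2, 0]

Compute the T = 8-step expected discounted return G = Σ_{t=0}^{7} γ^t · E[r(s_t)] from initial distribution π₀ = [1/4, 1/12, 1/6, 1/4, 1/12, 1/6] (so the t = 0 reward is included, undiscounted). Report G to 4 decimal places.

G = 6.1334

t=0: π = [0.2500, 0.0833, 0.1667, 0.2500, 0.0833, 0.1667], E[r] = 1.6667, γ^t·E[r] = 1.666667, running G = 1.666667
t=1: π = [0.1389, 0.2153, 0.1528, 0.1458, 0.2014, 0.1458], E[r] = 1.3681, γ^t·E[r] = 1.094444, running G = 2.761111
t=2: π = [0.1586, 0.2054, 0.1534, 0.1360, 0.1927, 0.1539], E[r] = 1.4225, γ^t·E[r] = 0.910370, running G = 3.671481
t=3: π = [0.1586, 0.2016, 0.1558, 0.1386, 0.1900, 0.1554], E[r] = 1.4331, γ^t·E[r] = 0.733728, running G = 4.405210
t=4: π = [0.1580, 0.2025, 0.1554, 0.1386, 0.1905, 0.1551], E[r] = 1.4291, γ^t·E[r] = 0.585347, running G = 4.990556
t=5: π = [0.1580, 0.2025, 0.1553, 0.1385, 0.1905, 0.1551], E[r] = 1.4294, γ^t·E[r] = 0.468372, running G = 5.458928
t=6: π = [0.1581, 0.2025, 0.1554, 0.1385, 0.1905, 0.1551], E[r] = 1.4295, γ^t·E[r] = 0.374723, running G = 5.833651
t=7: π = [0.1581, 0.2025, 0.1554, 0.1385, 0.1905, 0.1551], E[r] = 1.4294, γ^t·E[r] = 0.299773, running G = 6.133424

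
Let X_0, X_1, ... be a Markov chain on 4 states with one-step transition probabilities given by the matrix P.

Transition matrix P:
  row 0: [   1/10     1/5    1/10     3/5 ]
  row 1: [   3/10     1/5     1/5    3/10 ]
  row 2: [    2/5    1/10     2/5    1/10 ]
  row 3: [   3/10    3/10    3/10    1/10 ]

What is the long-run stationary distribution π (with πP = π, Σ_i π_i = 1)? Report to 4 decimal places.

Balance equations π_j = Σ_i π_i·P[i][j]:
  π_0 = 1/10·π_0 + 3/10·π_1 + 2/5·π_2 + 3/10·π_3
  π_1 = 1/5·π_0 + 1/5·π_1 + 1/10·π_2 + 3/10·π_3
  π_2 = 1/10·π_0 + 1/5·π_1 + 2/5·π_2 + 3/10·π_3
  normalize: π_0 + π_1 + π_2 + π_3 = 1
Solving the linear system gives exactly π = [107/395, 16/79, 99/395, 109/395].

π = [0.2709, 0.2025, 0.2506, 0.2759]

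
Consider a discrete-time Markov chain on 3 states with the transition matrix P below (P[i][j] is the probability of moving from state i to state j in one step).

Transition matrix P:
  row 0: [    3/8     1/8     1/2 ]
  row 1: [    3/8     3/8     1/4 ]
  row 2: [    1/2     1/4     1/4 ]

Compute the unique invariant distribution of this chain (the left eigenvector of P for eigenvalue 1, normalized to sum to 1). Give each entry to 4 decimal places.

Balance equations π_j = Σ_i π_i·P[i][j]:
  π_0 = 3/8·π_0 + 3/8·π_1 + 1/2·π_2
  π_1 = 1/8·π_0 + 3/8·π_1 + 1/4·π_2
  normalize: π_0 + π_1 + π_2 = 1
Solving the linear system gives exactly π = [13/31, 7/31, 11/31].

π = [0.4194, 0.2258, 0.3548]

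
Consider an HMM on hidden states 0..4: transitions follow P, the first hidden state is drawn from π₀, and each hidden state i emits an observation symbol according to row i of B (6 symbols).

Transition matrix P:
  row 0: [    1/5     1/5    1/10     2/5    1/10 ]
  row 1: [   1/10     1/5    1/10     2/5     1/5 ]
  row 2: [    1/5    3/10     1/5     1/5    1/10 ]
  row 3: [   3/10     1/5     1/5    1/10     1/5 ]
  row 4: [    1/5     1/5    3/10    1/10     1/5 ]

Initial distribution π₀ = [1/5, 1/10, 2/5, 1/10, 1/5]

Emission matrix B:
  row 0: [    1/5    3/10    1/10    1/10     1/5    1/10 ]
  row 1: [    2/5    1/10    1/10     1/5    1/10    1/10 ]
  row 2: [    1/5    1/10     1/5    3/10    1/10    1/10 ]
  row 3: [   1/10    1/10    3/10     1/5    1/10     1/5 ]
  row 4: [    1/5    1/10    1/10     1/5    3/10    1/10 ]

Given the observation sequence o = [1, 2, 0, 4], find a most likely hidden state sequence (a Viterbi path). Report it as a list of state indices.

t=0: δ = [6.000e-02, 1.000e-02, 4.000e-02, 1.000e-02, 2.000e-02]  (obs o_0=1)
t=1: δ = [1.200e-03, 1.200e-03, 1.600e-03, 7.200e-03, 6.000e-04]  ψ = [0, 0, 2, 0, 0]  (obs o_1=2)
t=2: δ = [4.320e-04, 5.760e-04, 2.880e-04, 7.200e-05, 2.880e-04]  ψ = [3, 3, 3, 3, 3]  (obs o_2=0)
t=3: δ = [1.728e-05, 1.152e-05, 8.640e-06, 2.304e-05, 3.456e-05]  ψ = [0, 1, 4, 1, 1]  (obs o_3=4)
backtrack: best end state = 4; path = [0, 3, 1, 4]

path = [0, 3, 1, 4]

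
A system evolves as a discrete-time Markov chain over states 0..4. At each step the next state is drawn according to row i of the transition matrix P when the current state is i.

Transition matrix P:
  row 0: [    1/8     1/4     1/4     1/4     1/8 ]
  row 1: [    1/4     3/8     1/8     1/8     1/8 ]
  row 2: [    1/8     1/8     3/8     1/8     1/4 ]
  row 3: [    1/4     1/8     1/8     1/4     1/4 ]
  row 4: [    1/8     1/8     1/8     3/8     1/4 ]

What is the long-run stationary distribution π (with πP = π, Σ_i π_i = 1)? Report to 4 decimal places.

π = [0.1778, 0.1963, 0.1963, 0.2263, 0.2032]

Balance equations π_j = Σ_i π_i·P[i][j]:
  π_0 = 1/8·π_0 + 1/4·π_1 + 1/8·π_2 + 1/4·π_3 + 1/8·π_4
  π_1 = 1/4·π_0 + 3/8·π_1 + 1/8·π_2 + 1/8·π_3 + 1/8·π_4
  π_2 = 1/4·π_0 + 1/8·π_1 + 3/8·π_2 + 1/8·π_3 + 1/8·π_4
  π_3 = 1/4·π_0 + 1/8·π_1 + 1/8·π_2 + 1/4·π_3 + 3/8·π_4
  normalize: π_0 + π_1 + π_2 + π_3 + π_4 = 1
Solving the linear system gives exactly π = [77/433, 85/433, 85/433, 98/433, 88/433].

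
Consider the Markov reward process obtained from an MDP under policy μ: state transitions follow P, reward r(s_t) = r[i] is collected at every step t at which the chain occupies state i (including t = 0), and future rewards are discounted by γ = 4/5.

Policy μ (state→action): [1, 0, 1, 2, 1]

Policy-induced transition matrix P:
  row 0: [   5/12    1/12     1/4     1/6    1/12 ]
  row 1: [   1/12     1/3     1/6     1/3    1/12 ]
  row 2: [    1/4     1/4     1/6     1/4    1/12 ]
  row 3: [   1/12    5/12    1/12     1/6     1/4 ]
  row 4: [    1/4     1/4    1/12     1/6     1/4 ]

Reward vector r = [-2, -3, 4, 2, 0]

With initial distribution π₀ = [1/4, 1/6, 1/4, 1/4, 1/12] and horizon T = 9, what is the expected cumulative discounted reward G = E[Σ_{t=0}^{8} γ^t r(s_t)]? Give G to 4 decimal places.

t=0: π = [0.2500, 0.1667, 0.2500, 0.2500, 0.0833], E[r] = 0.5000, γ^t·E[r] = 0.500000, running G = 0.500000
t=1: π = [0.2222, 0.2639, 0.1597, 0.2153, 0.1389], E[r] = -0.1667, γ^t·E[r] = -0.133333, running G = 0.366667
t=2: π = [0.2072, 0.2708, 0.1557, 0.2240, 0.1424], E[r] = -0.1563, γ^t·E[r] = -0.100000, running G = 0.266667
t=3: π = [0.2021, 0.2754, 0.1534, 0.2248, 0.1444], E[r] = -0.1671, γ^t·E[r] = -0.085531, running G = 0.181136
t=4: π = [0.2003, 0.2767, 0.1527, 0.2253, 0.1449], E[r] = -0.1692, γ^t·E[r] = -0.069297, running G = 0.111839
t=5: π = [0.1997, 0.2772, 0.1525, 0.2255, 0.1450], E[r] = -0.1700, γ^t·E[r] = -0.055718, running G = 0.056121
t=6: π = [0.1995, 0.2774, 0.1524, 0.2256, 0.1451], E[r] = -0.1703, γ^t·E[r] = -0.044648, running G = 0.011473
t=7: π = [0.1994, 0.2775, 0.1524, 0.2256, 0.1451], E[r] = -0.1704, γ^t·E[r] = -0.035739, running G = -0.024266
t=8: π = [0.1994, 0.2775, 0.1524, 0.2256, 0.1451], E[r] = -0.1705, γ^t·E[r] = -0.028597, running G = -0.052863

G = -0.0529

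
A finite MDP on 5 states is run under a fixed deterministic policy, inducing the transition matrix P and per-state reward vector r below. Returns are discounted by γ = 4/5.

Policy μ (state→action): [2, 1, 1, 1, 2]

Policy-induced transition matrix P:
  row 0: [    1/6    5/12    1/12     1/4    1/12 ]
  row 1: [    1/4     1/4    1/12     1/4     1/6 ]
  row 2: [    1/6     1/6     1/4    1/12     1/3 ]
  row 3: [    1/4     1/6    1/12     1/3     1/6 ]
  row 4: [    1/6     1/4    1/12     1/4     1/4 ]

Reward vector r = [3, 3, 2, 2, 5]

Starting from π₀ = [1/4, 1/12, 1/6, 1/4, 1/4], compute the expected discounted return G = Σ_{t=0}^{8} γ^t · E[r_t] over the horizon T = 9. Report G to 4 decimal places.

G = 13.1236

t=0: π = [0.2500, 0.0833, 0.1667, 0.2500, 0.2500], E[r] = 3.0833, γ^t·E[r] = 3.083333, running G = 3.083333
t=1: π = [0.1944, 0.2569, 0.1111, 0.2431, 0.1944], E[r] = 3.0347, γ^t·E[r] = 2.427778, running G = 5.511111
t=2: π = [0.2083, 0.2529, 0.1019, 0.2517, 0.1852], E[r] = 3.0168, γ^t·E[r] = 1.930741, running G = 7.441852
t=3: π = [0.2087, 0.2553, 0.1003, 0.2540, 0.1817], E[r] = 3.0091, γ^t·E[r] = 1.540667, running G = 8.982519
t=4: π = [0.2091, 0.2553, 0.1001, 0.2544, 0.1811], E[r] = 3.0078, γ^t·E[r] = 1.231982, running G = 10.214500
t=5: π = [0.2091, 0.2553, 0.1000, 0.2545, 0.1810], E[r] = 3.0075, γ^t·E[r] = 0.985493, running G = 11.199993
t=6: π = [0.2092, 0.2553, 0.1000, 0.2545, 0.1810], E[r] = 3.0074, γ^t·E[r] = 0.788382, running G = 11.988375
t=7: π = [0.2092, 0.2553, 0.1000, 0.2545, 0.1810], E[r] = 3.0074, γ^t·E[r] = 0.630703, running G = 12.619078
t=8: π = [0.2092, 0.2553, 0.1000, 0.2545, 0.1810], E[r] = 3.0074, γ^t·E[r] = 0.504562, running G = 13.123640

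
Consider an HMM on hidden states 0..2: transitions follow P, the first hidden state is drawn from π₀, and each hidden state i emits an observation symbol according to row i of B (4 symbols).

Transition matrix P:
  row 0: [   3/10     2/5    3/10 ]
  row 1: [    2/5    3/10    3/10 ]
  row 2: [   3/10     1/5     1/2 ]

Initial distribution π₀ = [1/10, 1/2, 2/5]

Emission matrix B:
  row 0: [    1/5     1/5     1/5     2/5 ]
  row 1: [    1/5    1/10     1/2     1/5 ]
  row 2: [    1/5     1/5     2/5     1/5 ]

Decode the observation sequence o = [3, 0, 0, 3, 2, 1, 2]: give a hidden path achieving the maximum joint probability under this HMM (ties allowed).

path = [1, 0, 1, 0, 1, 0, 1]

t=0: δ = [4.000e-02, 1.000e-01, 8.000e-02]  (obs o_0=3)
t=1: δ = [8.000e-03, 6.000e-03, 8.000e-03]  ψ = [1, 1, 2]  (obs o_1=0)
t=2: δ = [4.800e-04, 6.400e-04, 8.000e-04]  ψ = [0, 0, 2]  (obs o_2=0)
t=3: δ = [1.024e-04, 3.840e-05, 8.000e-05]  ψ = [1, 0, 2]  (obs o_3=3)
t=4: δ = [6.144e-06, 2.048e-05, 1.600e-05]  ψ = [0, 0, 2]  (obs o_4=2)
t=5: δ = [1.638e-06, 6.144e-07, 1.600e-06]  ψ = [1, 1, 2]  (obs o_5=1)
t=6: δ = [9.830e-08, 3.277e-07, 3.200e-07]  ψ = [0, 0, 2]  (obs o_6=2)
backtrack: best end state = 1; path = [1, 0, 1, 0, 1, 0, 1]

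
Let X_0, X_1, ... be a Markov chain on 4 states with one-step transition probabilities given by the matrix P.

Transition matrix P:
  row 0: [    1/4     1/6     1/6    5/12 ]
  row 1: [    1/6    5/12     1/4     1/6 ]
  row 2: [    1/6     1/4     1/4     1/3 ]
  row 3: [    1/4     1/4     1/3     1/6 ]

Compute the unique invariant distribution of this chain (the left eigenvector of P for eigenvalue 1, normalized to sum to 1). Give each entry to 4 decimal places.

Balance equations π_j = Σ_i π_i·P[i][j]:
  π_0 = 1/4·π_0 + 1/6·π_1 + 1/6·π_2 + 1/4·π_3
  π_1 = 1/6·π_0 + 5/12·π_1 + 1/4·π_2 + 1/4·π_3
  π_2 = 1/6·π_0 + 1/4·π_1 + 1/4·π_2 + 1/3·π_3
  normalize: π_0 + π_1 + π_2 + π_3 = 1
Solving the linear system gives exactly π = [157/764, 427/1528, 389/1528, 199/764].

π = [0.2055, 0.2795, 0.2546, 0.2605]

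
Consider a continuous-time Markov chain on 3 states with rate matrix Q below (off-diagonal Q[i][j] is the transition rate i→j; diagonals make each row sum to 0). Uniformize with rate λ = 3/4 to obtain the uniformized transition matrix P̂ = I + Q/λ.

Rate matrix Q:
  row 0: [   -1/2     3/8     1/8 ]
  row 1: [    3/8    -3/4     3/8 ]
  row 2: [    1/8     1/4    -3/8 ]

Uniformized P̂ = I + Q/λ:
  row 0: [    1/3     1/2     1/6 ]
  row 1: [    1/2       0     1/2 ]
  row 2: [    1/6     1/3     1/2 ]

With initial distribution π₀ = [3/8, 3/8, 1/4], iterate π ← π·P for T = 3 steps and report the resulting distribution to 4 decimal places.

t=0: π = [0.3750, 0.3750, 0.2500]
t=1: π = [0.3542, 0.2708, 0.3750]
t=2: π = [0.3160, 0.3021, 0.3819]
t=3: π = [0.3200, 0.2853, 0.3947]

π = [0.3200, 0.2853, 0.3947]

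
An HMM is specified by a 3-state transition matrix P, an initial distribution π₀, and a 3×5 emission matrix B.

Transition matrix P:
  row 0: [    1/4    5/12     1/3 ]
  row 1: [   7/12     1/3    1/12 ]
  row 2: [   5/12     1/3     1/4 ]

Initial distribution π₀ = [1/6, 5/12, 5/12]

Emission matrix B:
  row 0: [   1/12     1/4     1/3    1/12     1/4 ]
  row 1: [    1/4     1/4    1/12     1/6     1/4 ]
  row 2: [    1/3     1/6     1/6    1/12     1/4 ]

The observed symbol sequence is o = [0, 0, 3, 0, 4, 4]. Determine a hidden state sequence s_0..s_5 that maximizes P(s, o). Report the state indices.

t=0: δ = [1.389e-02, 1.042e-01, 1.389e-01]  (obs o_0=0)
t=1: δ = [5.064e-03, 1.157e-02, 1.157e-02]  ψ = [1, 2, 2]  (obs o_1=0)
t=2: δ = [5.626e-04, 6.430e-04, 2.411e-04]  ψ = [1, 1, 2]  (obs o_2=3)
t=3: δ = [3.126e-05, 5.861e-05, 6.251e-05]  ψ = [1, 0, 0]  (obs o_3=0)
t=4: δ = [8.547e-06, 5.210e-06, 3.907e-06]  ψ = [1, 2, 2]  (obs o_4=4)
t=5: δ = [7.597e-07, 8.903e-07, 7.122e-07]  ψ = [1, 0, 0]  (obs o_5=4)
backtrack: best end state = 1; path = [2, 1, 0, 1, 0, 1]

path = [2, 1, 0, 1, 0, 1]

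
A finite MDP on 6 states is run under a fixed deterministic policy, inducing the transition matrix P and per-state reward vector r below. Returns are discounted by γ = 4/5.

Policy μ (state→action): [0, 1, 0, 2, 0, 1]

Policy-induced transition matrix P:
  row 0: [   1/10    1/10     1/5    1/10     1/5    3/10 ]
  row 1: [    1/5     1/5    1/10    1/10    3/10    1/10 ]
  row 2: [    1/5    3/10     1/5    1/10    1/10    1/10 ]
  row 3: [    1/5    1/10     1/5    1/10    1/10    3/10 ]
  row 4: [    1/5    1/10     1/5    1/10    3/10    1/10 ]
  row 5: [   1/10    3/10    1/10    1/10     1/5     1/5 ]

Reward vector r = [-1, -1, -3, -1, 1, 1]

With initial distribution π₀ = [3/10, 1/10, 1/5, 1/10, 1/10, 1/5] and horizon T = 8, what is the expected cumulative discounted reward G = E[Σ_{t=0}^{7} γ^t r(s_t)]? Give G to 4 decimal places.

G = -2.5712

t=0: π = [0.3000, 0.1000, 0.2000, 0.1000, 0.1000, 0.2000], E[r] = -0.8000, γ^t·E[r] = -0.800000, running G = -0.800000
t=1: π = [0.1500, 0.1900, 0.1700, 0.1000, 0.1900, 0.2000], E[r] = -0.5600, γ^t·E[r] = -0.448000, running G = -1.248000
t=2: π = [0.1650, 0.1930, 0.1610, 0.1000, 0.2110, 0.1700], E[r] = -0.5600, γ^t·E[r] = -0.358400, running G = -1.606400
t=3: π = [0.1665, 0.1855, 0.1637, 0.1000, 0.2143, 0.1700], E[r] = -0.5588, γ^t·E[r] = -0.286106, running G = -1.892506
t=4: π = [0.1664, 0.1853, 0.1645, 0.1000, 0.2136, 0.1703], E[r] = -0.5611, γ^t·E[r] = -0.229818, running G = -2.122324
t=5: π = [0.1663, 0.1855, 0.1644, 0.1000, 0.2134, 0.1703], E[r] = -0.5614, γ^t·E[r] = -0.183957, running G = -2.306281
t=6: π = [0.1663, 0.1855, 0.1644, 0.1000, 0.2134, 0.1703], E[r] = -0.5614, γ^t·E[r] = -0.147155, running G = -2.453436
t=7: π = [0.1663, 0.1855, 0.1644, 0.1000, 0.2135, 0.1703], E[r] = -0.5613, γ^t·E[r] = -0.117722, running G = -2.571159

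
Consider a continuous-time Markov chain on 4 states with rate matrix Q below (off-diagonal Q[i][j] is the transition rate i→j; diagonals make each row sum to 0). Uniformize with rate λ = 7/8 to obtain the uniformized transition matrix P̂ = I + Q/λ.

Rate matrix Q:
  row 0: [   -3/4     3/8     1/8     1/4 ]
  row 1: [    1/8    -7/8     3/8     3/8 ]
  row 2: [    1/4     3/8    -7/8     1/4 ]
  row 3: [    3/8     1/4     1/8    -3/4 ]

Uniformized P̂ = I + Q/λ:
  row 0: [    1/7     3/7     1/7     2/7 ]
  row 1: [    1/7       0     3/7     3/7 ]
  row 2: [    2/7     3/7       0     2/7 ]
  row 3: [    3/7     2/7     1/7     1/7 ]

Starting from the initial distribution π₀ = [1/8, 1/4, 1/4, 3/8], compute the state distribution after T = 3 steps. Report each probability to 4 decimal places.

t=0: π = [0.1250, 0.2500, 0.2500, 0.3750]
t=1: π = [0.2857, 0.2679, 0.1786, 0.2679]
t=2: π = [0.2449, 0.2755, 0.1939, 0.2857]
t=3: π = [0.2522, 0.2697, 0.1939, 0.2843]

π = [0.2522, 0.2697, 0.1939, 0.2843]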